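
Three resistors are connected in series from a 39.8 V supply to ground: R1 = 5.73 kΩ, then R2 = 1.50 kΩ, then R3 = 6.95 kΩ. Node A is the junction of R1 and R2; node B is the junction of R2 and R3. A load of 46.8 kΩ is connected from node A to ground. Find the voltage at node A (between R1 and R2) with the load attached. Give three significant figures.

V ≈ 22.1 V

Below node A the series string R2+R3 = 8.450 kΩ sits in parallel with the 46.8 kΩ load: 7.158 kΩ.
V_A = 39.8 × 7.158/(5.73 + 7.158) = 22.1 V.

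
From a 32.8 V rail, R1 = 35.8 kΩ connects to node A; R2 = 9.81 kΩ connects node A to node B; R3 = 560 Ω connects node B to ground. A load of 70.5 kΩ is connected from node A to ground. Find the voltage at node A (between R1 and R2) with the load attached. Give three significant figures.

Below node A the series string R2+R3 = 10370 Ω sits in parallel with the 70500 Ω load: 9040 Ω.
V_A = 32.8 × 9040/(35800 + 9040) = 6.61 V.

V ≈ 6.61 V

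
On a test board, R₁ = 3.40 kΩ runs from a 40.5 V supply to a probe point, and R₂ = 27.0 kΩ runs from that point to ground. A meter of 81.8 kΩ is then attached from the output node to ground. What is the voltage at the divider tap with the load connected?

The load sits in parallel with R₂: R₂‖R_L = (27.0 × 81.8) / (27.0 + 81.8) = 20.30 kΩ.
V_out = 40.5 × 20.30 / (3.40 + 20.30) = 40.5 × 20.30/23.70 = 34.7 V.

V_out ≈ 34.7 V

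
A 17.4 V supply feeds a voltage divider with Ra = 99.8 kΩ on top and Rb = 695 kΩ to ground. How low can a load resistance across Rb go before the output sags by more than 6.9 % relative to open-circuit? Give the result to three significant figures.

R_L(min) ≈ 1.18 MΩ

Output resistance R_th = Ra‖Rb = (99.8 × 695)/794.8 = 87.27 kΩ.
The fractional drop is R_th/(R_th + R_L); requiring this ≤ 0.0690 gives R_L ≥ R_th(1/0.0690 − 1) = 87.27 × 13.49 = 1.18 MΩ.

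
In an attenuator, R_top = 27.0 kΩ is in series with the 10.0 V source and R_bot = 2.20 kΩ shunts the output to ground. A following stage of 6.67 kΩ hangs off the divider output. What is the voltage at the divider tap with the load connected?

V_out ≈ 0.577 V

The load sits in parallel with R_bot: R_bot‖R_L = (2.20 × 6.67) / (2.20 + 6.67) = 1.654 kΩ.
V_out = 10.0 × 1.654 / (27.0 + 1.654) = 10.0 × 1.654/28.65 = 0.577 V.
(Unloaded it would have been 0.753 V.)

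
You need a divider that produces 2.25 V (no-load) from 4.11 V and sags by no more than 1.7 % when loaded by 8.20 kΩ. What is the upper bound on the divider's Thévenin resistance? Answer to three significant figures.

Loading drop = R_th/(R_th + R_L) ≤ 0.0170, so R_th ≤ R_L · ε/(1−ε) = 8.20 kΩ × 0.0170/0.9830 = 142 Ω.

R_th ≤ 142 Ω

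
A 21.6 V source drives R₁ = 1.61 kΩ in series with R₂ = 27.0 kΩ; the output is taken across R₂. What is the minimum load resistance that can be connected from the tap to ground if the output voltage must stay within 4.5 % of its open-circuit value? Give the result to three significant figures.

R_L(min) ≈ 32.2 kΩ

Output resistance R_th = R₁‖R₂ = (1.61 × 27.0)/28.61 = 1.519 kΩ.
The fractional drop is R_th/(R_th + R_L); requiring this ≤ 0.0450 gives R_L ≥ R_th(1/0.0450 − 1) = 1.519 × 21.22 = 32.2 kΩ.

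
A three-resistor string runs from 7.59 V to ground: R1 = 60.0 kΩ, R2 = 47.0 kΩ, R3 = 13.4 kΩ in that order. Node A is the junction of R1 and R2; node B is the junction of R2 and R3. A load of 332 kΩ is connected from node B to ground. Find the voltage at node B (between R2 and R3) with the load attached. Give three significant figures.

At node B, R3 is in parallel with the load: R3‖R_L = 12.88 kΩ.
Below node A the resistance is R2 + (R3‖R_L) = 59.88 kΩ, so V_A = 7.59 × 59.88/119.9 = 3.791 V.
Then V_B = V_A × (R3‖R_L)/(R2 + R3‖R_L) = 3.791 × 12.88/59.88 = 0.815 V.

V ≈ 0.815 V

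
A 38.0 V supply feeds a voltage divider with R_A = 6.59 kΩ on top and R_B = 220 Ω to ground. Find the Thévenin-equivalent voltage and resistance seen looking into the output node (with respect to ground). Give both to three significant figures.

V_th = 1.23 V, R_th = 213 Ω

V_th is the open-circuit tap voltage: 38.0 × 220/(6590 + 220) = 1.23 V.
With the supply zeroed, R_A and R_B appear in parallel from the tap: R_th = R_A‖R_B = (6590 × 220)/6810 = 213 Ω.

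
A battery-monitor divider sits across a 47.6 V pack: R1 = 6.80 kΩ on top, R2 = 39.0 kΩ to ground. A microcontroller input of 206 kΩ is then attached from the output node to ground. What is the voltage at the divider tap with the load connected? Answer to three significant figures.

V_out ≈ 39.4 V

The load sits in parallel with R2: R2‖R_L = (39.0 × 206) / (39.0 + 206) = 32.79 kΩ.
V_out = 47.6 × 32.79 / (6.80 + 32.79) = 47.6 × 32.79/39.59 = 39.4 V.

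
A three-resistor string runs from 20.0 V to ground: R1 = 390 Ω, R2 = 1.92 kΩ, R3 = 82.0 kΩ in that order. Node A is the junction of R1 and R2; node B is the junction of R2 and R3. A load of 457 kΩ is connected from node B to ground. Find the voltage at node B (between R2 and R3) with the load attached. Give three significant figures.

V ≈ 19.4 V

At node B, R3 is in parallel with the load: R3‖R_L = 69530 Ω.
Below node A the resistance is R2 + (R3‖R_L) = 71450 Ω, so V_A = 20.0 × 71450/71840 = 19.89 V.
Then V_B = V_A × (R3‖R_L)/(R2 + R3‖R_L) = 19.89 × 69530/71450 = 19.4 V.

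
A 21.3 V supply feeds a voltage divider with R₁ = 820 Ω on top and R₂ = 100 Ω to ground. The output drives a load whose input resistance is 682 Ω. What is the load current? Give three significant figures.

R₂‖R_L = 87.21 Ω; V_out = 21.3 × 87.21/907.2 = 2.048 V.
I_L = V_out / R_L = 2.048 / 682 Ω = 3.00 mA.

I_L ≈ 3.00 mA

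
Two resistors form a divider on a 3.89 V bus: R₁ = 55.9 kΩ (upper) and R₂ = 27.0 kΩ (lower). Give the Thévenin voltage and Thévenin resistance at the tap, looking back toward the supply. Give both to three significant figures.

V_th = 1.27 V, R_th = 18.2 kΩ

V_th is the open-circuit tap voltage: 3.89 × 27.0/(55.9 + 27.0) = 1.27 V.
With the supply zeroed, R₁ and R₂ appear in parallel from the tap: R_th = R₁‖R₂ = (55.9 × 27.0)/82.90 = 18.2 kΩ.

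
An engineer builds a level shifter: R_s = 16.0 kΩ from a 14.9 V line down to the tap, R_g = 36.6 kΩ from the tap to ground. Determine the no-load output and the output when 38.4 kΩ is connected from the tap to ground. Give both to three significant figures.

Open-circuit: V = 14.9 × 36.6/(16.0 + 36.6) = 10.4 V.
With the load, R_g becomes R_g‖R_L = 18.74 kΩ, so V = 14.9 × 18.74/34.74 = 8.04 V.

Unloaded: 10.4 V; loaded: 8.04 V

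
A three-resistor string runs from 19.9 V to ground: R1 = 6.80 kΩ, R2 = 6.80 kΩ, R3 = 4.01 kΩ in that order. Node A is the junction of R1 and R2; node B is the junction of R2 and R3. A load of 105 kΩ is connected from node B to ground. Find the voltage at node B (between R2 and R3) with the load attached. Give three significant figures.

At node B, R3 is in parallel with the load: R3‖R_L = 3.862 kΩ.
Below node A the resistance is R2 + (R3‖R_L) = 10.66 kΩ, so V_A = 19.9 × 10.66/17.46 = 12.15 V.
Then V_B = V_A × (R3‖R_L)/(R2 + R3‖R_L) = 12.15 × 3.862/10.66 = 4.40 V.

V ≈ 4.40 V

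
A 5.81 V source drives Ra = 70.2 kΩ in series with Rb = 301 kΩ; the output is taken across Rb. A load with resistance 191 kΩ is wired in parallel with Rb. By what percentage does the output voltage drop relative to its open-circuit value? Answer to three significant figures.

Unloaded V = 5.81 × 301/371.2 = 4.711 V.
Loaded: Rb‖R_L = 116.9 kΩ, giving V = 5.81 × 116.9/187.1 = 3.630 V.
Drop = (4.711 − 3.630) / 4.711 = 23.0 %.

23.0 %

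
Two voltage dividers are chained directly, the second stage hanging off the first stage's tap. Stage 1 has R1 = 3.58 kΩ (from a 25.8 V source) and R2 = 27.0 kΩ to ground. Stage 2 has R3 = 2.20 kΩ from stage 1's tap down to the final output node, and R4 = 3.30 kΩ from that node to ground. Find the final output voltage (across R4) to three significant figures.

Stage 2 presents R3+R4 = 5.500 kΩ as a load on stage 1's tap.
Stage 1's lower leg becomes R2‖(R3+R4) = 4.569 kΩ, so V_mid = 25.8 × 4.569/8.149 = 14.47 V.
Stage 2 is itself unloaded: V_out = V_mid × R4/(R3+R4) = 14.47 × 3.30/5.500 = 8.68 V.

V_out ≈ 8.68 V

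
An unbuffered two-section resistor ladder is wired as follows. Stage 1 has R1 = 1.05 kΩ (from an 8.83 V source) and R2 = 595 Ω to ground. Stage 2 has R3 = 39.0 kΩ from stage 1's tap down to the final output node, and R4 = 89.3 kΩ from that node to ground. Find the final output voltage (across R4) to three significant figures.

Stage 2 presents R3+R4 = 128300 Ω as a load on stage 1's tap.
Stage 1's lower leg becomes R2‖(R3+R4) = 592.3 Ω, so V_mid = 8.83 × 592.3/1642 = 3.184 V.
Stage 2 is itself unloaded: V_out = V_mid × R4/(R3+R4) = 3.184 × 89300/128300 = 2.22 V.

V_out ≈ 2.22 V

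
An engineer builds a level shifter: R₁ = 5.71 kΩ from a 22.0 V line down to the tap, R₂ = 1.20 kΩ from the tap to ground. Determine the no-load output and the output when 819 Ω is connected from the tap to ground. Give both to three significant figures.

Open-circuit: V = 22.0 × 1200/(5710 + 1200) = 3.82 V.
With the load, R₂ becomes R₂‖R_L = 486.8 Ω, so V = 22.0 × 486.8/6197 = 1.73 V.

Unloaded: 3.82 V; loaded: 1.73 V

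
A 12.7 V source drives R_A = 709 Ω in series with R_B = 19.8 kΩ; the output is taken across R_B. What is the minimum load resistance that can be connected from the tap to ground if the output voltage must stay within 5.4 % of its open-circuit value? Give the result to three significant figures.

R_L(min) ≈ 12.0 kΩ

Output resistance R_th = R_A‖R_B = (709 × 19800)/20510 = 684.5 Ω.
The fractional drop is R_th/(R_th + R_L); requiring this ≤ 0.0540 gives R_L ≥ R_th(1/0.0540 − 1) = 684.5 × 17.52 = 12.0 kΩ.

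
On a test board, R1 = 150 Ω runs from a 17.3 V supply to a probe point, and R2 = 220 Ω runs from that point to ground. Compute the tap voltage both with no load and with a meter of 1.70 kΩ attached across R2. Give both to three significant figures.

Unloaded: 10.3 V; loaded: 9.77 V

Open-circuit: V = 17.3 × 220/(150 + 220) = 10.3 V.
With the load, R2 becomes R2‖R_L = 194.8 Ω, so V = 17.3 × 194.8/344.8 = 9.77 V.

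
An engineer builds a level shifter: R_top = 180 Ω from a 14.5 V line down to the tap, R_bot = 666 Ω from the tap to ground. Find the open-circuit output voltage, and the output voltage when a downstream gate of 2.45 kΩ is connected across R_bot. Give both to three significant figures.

Unloaded: 11.4 V; loaded: 10.8 V

Open-circuit: V = 14.5 × 666/(180 + 666) = 11.4 V.
With the load, R_bot becomes R_bot‖R_L = 523.7 Ω, so V = 14.5 × 523.7/703.7 = 10.8 V.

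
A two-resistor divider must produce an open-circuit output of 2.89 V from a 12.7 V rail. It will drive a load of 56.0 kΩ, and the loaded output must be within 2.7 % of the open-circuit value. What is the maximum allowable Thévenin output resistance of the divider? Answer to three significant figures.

R_th ≤ 1.55 kΩ

Loading drop = R_th/(R_th + R_L) ≤ 0.0270, so R_th ≤ R_L · ε/(1−ε) = 56.0 kΩ × 0.0270/0.9730 = 1.55 kΩ.
(Any R1, R2 with R2/(R1+R2) = 0.228 and R1‖R2 ≤ 1.55 kΩ will meet the spec.)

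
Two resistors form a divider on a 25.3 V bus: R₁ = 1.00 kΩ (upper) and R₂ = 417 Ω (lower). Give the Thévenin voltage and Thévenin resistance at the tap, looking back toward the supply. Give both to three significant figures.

V_th = 7.45 V, R_th = 294 Ω

V_th is the open-circuit tap voltage: 25.3 × 417/(1000 + 417) = 7.45 V.
With the supply zeroed, R₁ and R₂ appear in parallel from the tap: R_th = R₁‖R₂ = (1000 × 417)/1417 = 294 Ω.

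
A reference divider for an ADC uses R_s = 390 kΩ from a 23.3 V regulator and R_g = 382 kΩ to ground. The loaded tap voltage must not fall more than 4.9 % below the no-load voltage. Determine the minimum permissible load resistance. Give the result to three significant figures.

R_L(min) ≈ 3.75 MΩ

Output resistance R_th = R_s‖R_g = (390 × 382)/772.0 = 193.0 kΩ.
The fractional drop is R_th/(R_th + R_L); requiring this ≤ 0.0490 gives R_L ≥ R_th(1/0.0490 − 1) = 193.0 × 19.41 = 3.75 MΩ.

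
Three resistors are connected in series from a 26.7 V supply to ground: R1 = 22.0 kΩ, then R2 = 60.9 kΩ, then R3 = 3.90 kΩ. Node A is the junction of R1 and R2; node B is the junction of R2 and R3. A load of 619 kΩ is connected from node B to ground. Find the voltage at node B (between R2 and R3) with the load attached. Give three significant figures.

At node B, R3 is in parallel with the load: R3‖R_L = 3.876 kΩ.
Below node A the resistance is R2 + (R3‖R_L) = 64.78 kΩ, so V_A = 26.7 × 64.78/86.78 = 19.93 V.
Then V_B = V_A × (R3‖R_L)/(R2 + R3‖R_L) = 19.93 × 3.876/64.78 = 1.19 V.

V ≈ 1.19 V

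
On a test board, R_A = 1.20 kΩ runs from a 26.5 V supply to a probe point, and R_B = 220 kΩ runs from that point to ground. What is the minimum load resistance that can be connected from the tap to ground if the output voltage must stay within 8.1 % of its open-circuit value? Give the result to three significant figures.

R_L(min) ≈ 13.5 kΩ

Output resistance R_th = R_A‖R_B = (1.20 × 220)/221.2 = 1.193 kΩ.
The fractional drop is R_th/(R_th + R_L); requiring this ≤ 0.0810 gives R_L ≥ R_th(1/0.0810 − 1) = 1.193 × 11.35 = 13.5 kΩ.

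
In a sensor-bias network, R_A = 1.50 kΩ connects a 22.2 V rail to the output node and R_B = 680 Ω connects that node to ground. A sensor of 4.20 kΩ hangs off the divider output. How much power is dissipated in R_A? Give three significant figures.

Total resistance from the source is R_A + (R_B‖R_L) = 2085 Ω, so I = 22.2/2085 Ω = 10.65 mA.
P = I²·R_A = (10.65 mA)² × 1.50 kΩ = 170 mW.

P ≈ 170 mW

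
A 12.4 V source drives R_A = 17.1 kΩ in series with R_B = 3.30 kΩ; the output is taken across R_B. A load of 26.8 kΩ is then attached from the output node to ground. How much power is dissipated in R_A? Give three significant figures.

P ≈ 6.55 mW

Total resistance from the source is R_A + (R_B‖R_L) = 20.04 kΩ, so I = 12.4/20.04 kΩ = 0.6188 mA.
P = I²·R_A = (0.6188 mA)² × 17.1 kΩ = 6.55 mW.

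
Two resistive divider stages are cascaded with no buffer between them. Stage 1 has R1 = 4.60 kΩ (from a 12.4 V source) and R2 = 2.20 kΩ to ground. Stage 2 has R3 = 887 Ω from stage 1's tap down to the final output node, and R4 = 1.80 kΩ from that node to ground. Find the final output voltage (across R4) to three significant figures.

Stage 2 presents R3+R4 = 2687 Ω as a load on stage 1's tap.
Stage 1's lower leg becomes R2‖(R3+R4) = 1210 Ω, so V_mid = 12.4 × 1210/5810 = 2.582 V.
Stage 2 is itself unloaded: V_out = V_mid × R4/(R3+R4) = 2.582 × 1800/2687 = 1.73 V.

V_out ≈ 1.73 V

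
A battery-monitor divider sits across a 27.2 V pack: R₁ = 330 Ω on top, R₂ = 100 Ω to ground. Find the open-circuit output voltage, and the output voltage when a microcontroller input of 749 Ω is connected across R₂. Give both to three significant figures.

Unloaded: 6.33 V; loaded: 5.74 V

Open-circuit: V = 27.2 × 100/(330 + 100) = 6.33 V.
With the load, R₂ becomes R₂‖R_L = 88.22 Ω, so V = 27.2 × 88.22/418.2 = 5.74 V.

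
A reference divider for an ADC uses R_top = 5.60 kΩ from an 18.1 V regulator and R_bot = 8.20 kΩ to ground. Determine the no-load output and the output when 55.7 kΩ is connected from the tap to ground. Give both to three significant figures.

Open-circuit: V = 18.1 × 8.20/(5.60 + 8.20) = 10.8 V.
With the load, R_bot becomes R_bot‖R_L = 7.148 kΩ, so V = 18.1 × 7.148/12.75 = 10.1 V.

Unloaded: 10.8 V; loaded: 10.1 V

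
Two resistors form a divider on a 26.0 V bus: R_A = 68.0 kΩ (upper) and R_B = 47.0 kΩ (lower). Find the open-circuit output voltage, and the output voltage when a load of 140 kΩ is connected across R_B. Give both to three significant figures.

Unloaded: 10.6 V; loaded: 8.87 V

Open-circuit: V = 26.0 × 47.0/(68.0 + 47.0) = 10.6 V.
With the load, R_B becomes R_B‖R_L = 35.19 kΩ, so V = 26.0 × 35.19/103.2 = 8.87 V.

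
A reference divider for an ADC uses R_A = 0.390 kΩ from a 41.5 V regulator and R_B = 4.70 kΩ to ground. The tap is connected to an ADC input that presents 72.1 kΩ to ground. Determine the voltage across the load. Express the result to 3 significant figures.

The load sits in parallel with R_B: R_B‖R_L = (4700 × 72100) / (4700 + 72100) = 4412 Ω.
V_out = 41.5 × 4412 / (390 + 4412) = 41.5 × 4412/4802 = 38.1 V.

V_out ≈ 38.1 V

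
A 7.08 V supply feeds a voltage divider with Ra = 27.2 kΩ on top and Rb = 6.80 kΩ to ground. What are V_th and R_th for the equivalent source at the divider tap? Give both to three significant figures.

V_th = 1.42 V, R_th = 5.44 kΩ

V_th is the open-circuit tap voltage: 7.08 × 6.80/(27.2 + 6.80) = 1.42 V.
With the supply zeroed, Ra and Rb appear in parallel from the tap: R_th = Ra‖Rb = (27.2 × 6.80)/34.00 = 5.44 kΩ.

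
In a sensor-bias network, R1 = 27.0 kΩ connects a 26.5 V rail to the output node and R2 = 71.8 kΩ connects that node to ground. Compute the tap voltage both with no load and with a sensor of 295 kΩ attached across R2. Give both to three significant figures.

Open-circuit: V = 26.5 × 71.8/(27.0 + 71.8) = 19.3 V.
With the load, R2 becomes R2‖R_L = 57.75 kΩ, so V = 26.5 × 57.75/84.75 = 18.1 V.

Unloaded: 19.3 V; loaded: 18.1 V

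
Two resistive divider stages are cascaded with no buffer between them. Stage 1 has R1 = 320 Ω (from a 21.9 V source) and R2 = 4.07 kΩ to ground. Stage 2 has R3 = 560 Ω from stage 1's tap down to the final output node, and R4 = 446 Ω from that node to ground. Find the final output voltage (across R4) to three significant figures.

Stage 2 presents R3+R4 = 1006 Ω as a load on stage 1's tap.
Stage 1's lower leg becomes R2‖(R3+R4) = 806.6 Ω, so V_mid = 21.9 × 806.6/1127 = 15.68 V.
Stage 2 is itself unloaded: V_out = V_mid × R4/(R3+R4) = 15.68 × 446/1006 = 6.95 V.

V_out ≈ 6.95 V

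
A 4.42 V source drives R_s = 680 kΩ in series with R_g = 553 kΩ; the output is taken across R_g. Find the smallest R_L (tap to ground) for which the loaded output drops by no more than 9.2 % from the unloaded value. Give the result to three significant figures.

Output resistance R_th = R_s‖R_g = (680 × 553)/1233 = 305.0 kΩ.
The fractional drop is R_th/(R_th + R_L); requiring this ≤ 0.0920 gives R_L ≥ R_th(1/0.0920 − 1) = 305.0 × 9.870 = 3.01 MΩ.

R_L(min) ≈ 3.01 MΩ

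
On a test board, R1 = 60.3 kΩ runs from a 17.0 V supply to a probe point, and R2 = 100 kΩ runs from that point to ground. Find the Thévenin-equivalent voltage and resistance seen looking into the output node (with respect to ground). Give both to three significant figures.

V_th is the open-circuit tap voltage: 17.0 × 100/(60.3 + 100) = 10.6 V.
With the supply zeroed, R1 and R2 appear in parallel from the tap: R_th = R1‖R2 = (60.3 × 100)/160.3 = 37.6 kΩ.

V_th = 10.6 V, R_th = 37.6 kΩ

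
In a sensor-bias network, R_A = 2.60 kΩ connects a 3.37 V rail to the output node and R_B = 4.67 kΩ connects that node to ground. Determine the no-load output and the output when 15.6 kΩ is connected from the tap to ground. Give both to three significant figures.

Open-circuit: V = 3.37 × 4.67/(2.60 + 4.67) = 2.16 V.
With the load, R_B becomes R_B‖R_L = 3.594 kΩ, so V = 3.37 × 3.594/6.194 = 1.96 V.

Unloaded: 2.16 V; loaded: 1.96 V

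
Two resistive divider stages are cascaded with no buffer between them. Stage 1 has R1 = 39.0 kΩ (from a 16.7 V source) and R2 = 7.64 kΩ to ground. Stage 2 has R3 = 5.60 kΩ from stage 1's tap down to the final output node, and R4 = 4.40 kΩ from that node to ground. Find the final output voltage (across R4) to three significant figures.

V_out ≈ 0.734 V

Stage 2 presents R3+R4 = 10.00 kΩ as a load on stage 1's tap.
Stage 1's lower leg becomes R2‖(R3+R4) = 4.331 kΩ, so V_mid = 16.7 × 4.331/43.33 = 1.669 V.
Stage 2 is itself unloaded: V_out = V_mid × R4/(R3+R4) = 1.669 × 4.40/10.00 = 0.734 V.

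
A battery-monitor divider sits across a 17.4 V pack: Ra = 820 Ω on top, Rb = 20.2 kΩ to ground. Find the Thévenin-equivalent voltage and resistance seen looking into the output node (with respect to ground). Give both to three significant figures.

V_th is the open-circuit tap voltage: 17.4 × 20200/(820 + 20200) = 16.7 V.
With the supply zeroed, Ra and Rb appear in parallel from the tap: R_th = Ra‖Rb = (820 × 20200)/21020 = 788 Ω.

V_th = 16.7 V, R_th = 788 Ω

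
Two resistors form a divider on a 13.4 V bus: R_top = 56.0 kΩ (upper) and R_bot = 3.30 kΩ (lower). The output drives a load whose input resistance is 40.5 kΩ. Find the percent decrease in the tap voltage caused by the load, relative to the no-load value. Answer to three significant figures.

7.14 %

The divider's output (Thévenin) resistance is R_top‖R_bot = 3.116 kΩ.
Fractional drop under load = R_th/(R_th + R_L) = 3.116 / (3.116 + 40.5) = 0.07145.
So the output falls by 7.14 %.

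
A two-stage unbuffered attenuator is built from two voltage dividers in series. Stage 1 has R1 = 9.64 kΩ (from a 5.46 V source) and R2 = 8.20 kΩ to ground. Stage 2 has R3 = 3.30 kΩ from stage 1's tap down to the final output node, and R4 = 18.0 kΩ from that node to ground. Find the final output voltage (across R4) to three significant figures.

Stage 2 presents R3+R4 = 21.30 kΩ as a load on stage 1's tap.
Stage 1's lower leg becomes R2‖(R3+R4) = 5.921 kΩ, so V_mid = 5.46 × 5.921/15.56 = 2.077 V.
Stage 2 is itself unloaded: V_out = V_mid × R4/(R3+R4) = 2.077 × 18.0/21.30 = 1.76 V.

V_out ≈ 1.76 V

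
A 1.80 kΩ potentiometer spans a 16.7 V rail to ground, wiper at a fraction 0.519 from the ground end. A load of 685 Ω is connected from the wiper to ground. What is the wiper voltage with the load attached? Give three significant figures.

The wiper splits the pot into (1−α)R = 865.8 Ω above and αR = 934.2 Ω below.
Lower section ‖ load = 395.2 Ω.
V_wiper = 16.7 × 395.2/(865.8 + 395.2) = 5.23 V.

V ≈ 5.23 V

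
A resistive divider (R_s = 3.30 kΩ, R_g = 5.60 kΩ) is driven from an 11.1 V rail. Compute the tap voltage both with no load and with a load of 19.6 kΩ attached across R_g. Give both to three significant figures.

Unloaded: 6.98 V; loaded: 6.32 V

Open-circuit: V = 11.1 × 5.60/(3.30 + 5.60) = 6.98 V.
With the load, R_g becomes R_g‖R_L = 4.356 kΩ, so V = 11.1 × 4.356/7.656 = 6.32 V.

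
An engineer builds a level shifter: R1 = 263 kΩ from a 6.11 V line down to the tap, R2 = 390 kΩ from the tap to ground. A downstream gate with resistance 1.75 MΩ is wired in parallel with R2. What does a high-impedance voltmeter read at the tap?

The load sits in parallel with R2: R2‖R_L = (390 × 1750) / (390 + 1750) = 318.9 kΩ.
V_out = 6.11 × 318.9 / (263 + 318.9) = 6.11 × 318.9/581.9 = 3.35 V.
(Unloaded it would have been 3.65 V.)

V_out ≈ 3.35 V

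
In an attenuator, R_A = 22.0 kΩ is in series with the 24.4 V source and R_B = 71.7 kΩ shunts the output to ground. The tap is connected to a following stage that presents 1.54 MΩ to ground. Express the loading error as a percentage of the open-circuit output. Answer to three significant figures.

The divider's output (Thévenin) resistance is R_A‖R_B = 16.83 kΩ.
Fractional drop under load = R_th/(R_th + R_L) = 16.83 / (16.83 + 1540) = 0.01081.
So the output falls by 1.08 %.

1.08 %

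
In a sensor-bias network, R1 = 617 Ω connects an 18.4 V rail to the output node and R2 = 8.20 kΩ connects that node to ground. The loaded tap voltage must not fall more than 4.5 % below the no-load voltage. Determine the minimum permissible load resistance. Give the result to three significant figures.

Output resistance R_th = R1‖R2 = (617 × 8200)/8817 = 573.8 Ω.
The fractional drop is R_th/(R_th + R_L); requiring this ≤ 0.0450 gives R_L ≥ R_th(1/0.0450 − 1) = 573.8 × 21.22 = 12.2 kΩ.

R_L(min) ≈ 12.2 kΩ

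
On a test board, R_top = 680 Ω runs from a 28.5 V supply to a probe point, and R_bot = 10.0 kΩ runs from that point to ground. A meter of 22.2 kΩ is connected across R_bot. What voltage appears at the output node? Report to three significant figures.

V_out ≈ 25.9 V

The load sits in parallel with R_bot: R_bot‖R_L = (10000 × 22200) / (10000 + 22200) = 6894 Ω.
V_out = 28.5 × 6894 / (680 + 6894) = 28.5 × 6894/7574 = 25.9 V.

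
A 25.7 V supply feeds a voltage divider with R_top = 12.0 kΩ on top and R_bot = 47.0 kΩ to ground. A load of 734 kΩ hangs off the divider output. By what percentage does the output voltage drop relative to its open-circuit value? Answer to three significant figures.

The divider's output (Thévenin) resistance is R_top‖R_bot = 9.559 kΩ.
Fractional drop under load = R_th/(R_th + R_L) = 9.559 / (9.559 + 734) = 0.01286.
So the output falls by 1.29 %.

1.29 %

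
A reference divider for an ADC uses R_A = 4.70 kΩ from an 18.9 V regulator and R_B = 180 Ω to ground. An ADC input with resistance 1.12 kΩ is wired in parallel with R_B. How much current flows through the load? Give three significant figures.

R_B‖R_L = 155.1 Ω; V_out = 18.9 × 155.1/4855 = 0.6037 V.
I_L = V_out / R_L = 0.6037 / 1.12 kΩ = 0.539 mA.

I_L ≈ 0.539 mA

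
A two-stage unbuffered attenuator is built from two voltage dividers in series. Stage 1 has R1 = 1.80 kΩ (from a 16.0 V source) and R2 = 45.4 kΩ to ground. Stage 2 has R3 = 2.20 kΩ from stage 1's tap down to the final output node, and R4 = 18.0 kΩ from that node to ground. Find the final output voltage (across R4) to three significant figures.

V_out ≈ 12.6 V

Stage 2 presents R3+R4 = 20.20 kΩ as a load on stage 1's tap.
Stage 1's lower leg becomes R2‖(R3+R4) = 13.98 kΩ, so V_mid = 16.0 × 13.98/15.78 = 14.17 V.
Stage 2 is itself unloaded: V_out = V_mid × R4/(R3+R4) = 14.17 × 18.0/20.20 = 12.6 V.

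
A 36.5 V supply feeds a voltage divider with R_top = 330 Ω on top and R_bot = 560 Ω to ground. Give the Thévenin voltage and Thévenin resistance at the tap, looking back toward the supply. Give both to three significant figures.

V_th is the open-circuit tap voltage: 36.5 × 560/(330 + 560) = 23.0 V.
With the supply zeroed, R_top and R_bot appear in parallel from the tap: R_th = R_top‖R_bot = (330 × 560)/890.0 = 208 Ω.

V_th = 23.0 V, R_th = 208 Ω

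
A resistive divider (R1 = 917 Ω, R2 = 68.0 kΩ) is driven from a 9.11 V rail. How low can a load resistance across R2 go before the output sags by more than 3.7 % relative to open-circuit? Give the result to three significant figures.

Output resistance R_th = R1‖R2 = (917 × 68000)/68920 = 904.8 Ω.
The fractional drop is R_th/(R_th + R_L); requiring this ≤ 0.0370 gives R_L ≥ R_th(1/0.0370 − 1) = 904.8 × 26.03 = 23.5 kΩ.

R_L(min) ≈ 23.5 kΩ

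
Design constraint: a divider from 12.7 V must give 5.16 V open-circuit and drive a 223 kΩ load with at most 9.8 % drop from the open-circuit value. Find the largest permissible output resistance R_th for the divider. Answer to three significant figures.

R_th ≤ 24.2 kΩ

Loading drop = R_th/(R_th + R_L) ≤ 0.0980, so R_th ≤ R_L · ε/(1−ε) = 223 kΩ × 0.0980/0.9020 = 24.2 kΩ.
(Any R1, R2 with R2/(R1+R2) = 0.406 and R1‖R2 ≤ 24.2 kΩ will meet the spec.)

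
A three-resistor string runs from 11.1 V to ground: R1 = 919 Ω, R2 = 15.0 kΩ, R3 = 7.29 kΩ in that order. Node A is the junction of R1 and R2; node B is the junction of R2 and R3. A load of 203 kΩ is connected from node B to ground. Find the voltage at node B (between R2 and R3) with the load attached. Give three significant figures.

At node B, R3 is in parallel with the load: R3‖R_L = 7037 Ω.
Below node A the resistance is R2 + (R3‖R_L) = 22040 Ω, so V_A = 11.1 × 22040/22960 = 10.66 V.
Then V_B = V_A × (R3‖R_L)/(R2 + R3‖R_L) = 10.66 × 7037/22040 = 3.40 V.

V ≈ 3.40 V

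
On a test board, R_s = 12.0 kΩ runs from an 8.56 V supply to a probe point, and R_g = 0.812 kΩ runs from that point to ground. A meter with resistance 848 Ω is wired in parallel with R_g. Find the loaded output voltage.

V_out ≈ 0.286 V

The load sits in parallel with R_g: R_g‖R_L = (812 × 848) / (812 + 848) = 414.8 Ω.
V_out = 8.56 × 414.8 / (12000 + 414.8) = 8.56 × 414.8/12410 = 0.286 V.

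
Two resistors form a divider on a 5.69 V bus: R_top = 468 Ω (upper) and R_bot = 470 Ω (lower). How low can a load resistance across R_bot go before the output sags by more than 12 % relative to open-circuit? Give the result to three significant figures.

Output resistance R_th = R_top‖R_bot = (468 × 470)/938.0 = 234.5 Ω.
The fractional drop is R_th/(R_th + R_L); requiring this ≤ 0.120 gives R_L ≥ R_th(1/0.120 − 1) = 234.5 × 7.333 = 1.72 kΩ.

R_L(min) ≈ 1.72 kΩ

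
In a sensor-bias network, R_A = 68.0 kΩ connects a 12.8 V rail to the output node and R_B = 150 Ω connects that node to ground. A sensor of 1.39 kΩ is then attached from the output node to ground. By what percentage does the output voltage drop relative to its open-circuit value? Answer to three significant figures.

The divider's output (Thévenin) resistance is R_A‖R_B = 149.7 Ω.
Fractional drop under load = R_th/(R_th + R_L) = 149.7 / (149.7 + 1390) = 0.09721.
So the output falls by 9.72 %.

9.72 %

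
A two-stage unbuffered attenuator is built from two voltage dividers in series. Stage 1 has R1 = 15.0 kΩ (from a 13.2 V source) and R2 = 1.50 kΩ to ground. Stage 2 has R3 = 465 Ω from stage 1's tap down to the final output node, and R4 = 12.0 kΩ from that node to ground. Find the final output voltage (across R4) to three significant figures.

V_out ≈ 1.04 V

Stage 2 presents R3+R4 = 12460 Ω as a load on stage 1's tap.
Stage 1's lower leg becomes R2‖(R3+R4) = 1339 Ω, so V_mid = 13.2 × 1339/16340 = 1.082 V.
Stage 2 is itself unloaded: V_out = V_mid × R4/(R3+R4) = 1.082 × 12000/12460 = 1.04 V.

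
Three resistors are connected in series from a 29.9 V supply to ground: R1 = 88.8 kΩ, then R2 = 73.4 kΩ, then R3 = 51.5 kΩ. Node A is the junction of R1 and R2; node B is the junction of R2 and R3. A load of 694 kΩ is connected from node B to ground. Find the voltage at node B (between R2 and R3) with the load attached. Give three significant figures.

V ≈ 6.82 V

At node B, R3 is in parallel with the load: R3‖R_L = 47.94 kΩ.
Below node A the resistance is R2 + (R3‖R_L) = 121.3 kΩ, so V_A = 29.9 × 121.3/210.1 = 17.27 V.
Then V_B = V_A × (R3‖R_L)/(R2 + R3‖R_L) = 17.27 × 47.94/121.3 = 6.82 V.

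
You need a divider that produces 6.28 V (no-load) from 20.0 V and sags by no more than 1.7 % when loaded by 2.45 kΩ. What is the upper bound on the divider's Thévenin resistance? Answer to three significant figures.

R_th ≤ 42.4 Ω

Loading drop = R_th/(R_th + R_L) ≤ 0.0170, so R_th ≤ R_L · ε/(1−ε) = 2.45 kΩ × 0.0170/0.9830 = 42.4 Ω.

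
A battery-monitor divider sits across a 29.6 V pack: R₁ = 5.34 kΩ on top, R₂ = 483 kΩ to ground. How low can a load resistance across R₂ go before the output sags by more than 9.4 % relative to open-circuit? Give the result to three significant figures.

Output resistance R_th = R₁‖R₂ = (5.34 × 483)/488.3 = 5.282 kΩ.
The fractional drop is R_th/(R_th + R_L); requiring this ≤ 0.0940 gives R_L ≥ R_th(1/0.0940 − 1) = 5.282 × 9.638 = 50.9 kΩ.

R_L(min) ≈ 50.9 kΩ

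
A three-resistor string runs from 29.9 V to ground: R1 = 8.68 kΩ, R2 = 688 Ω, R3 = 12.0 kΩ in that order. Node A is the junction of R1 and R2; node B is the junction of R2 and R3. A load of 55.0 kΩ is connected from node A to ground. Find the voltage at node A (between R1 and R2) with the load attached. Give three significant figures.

Below node A the series string R2+R3 = 12690 Ω sits in parallel with the 55000 Ω load: 10310 Ω.
V_A = 29.9 × 10310/(8680 + 10310) = 16.2 V.

V ≈ 16.2 V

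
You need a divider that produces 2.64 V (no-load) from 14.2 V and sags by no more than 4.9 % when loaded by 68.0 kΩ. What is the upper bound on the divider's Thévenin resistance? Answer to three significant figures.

R_th ≤ 3.50 kΩ

Loading drop = R_th/(R_th + R_L) ≤ 0.0490, so R_th ≤ R_L · ε/(1−ε) = 68.0 kΩ × 0.0490/0.9510 = 3.50 kΩ.
(Any R1, R2 with R2/(R1+R2) = 0.186 and R1‖R2 ≤ 3.50 kΩ will meet the spec.)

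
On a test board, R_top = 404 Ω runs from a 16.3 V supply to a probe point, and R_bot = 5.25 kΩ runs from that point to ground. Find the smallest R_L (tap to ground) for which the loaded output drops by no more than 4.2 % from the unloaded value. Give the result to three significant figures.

R_L(min) ≈ 8.56 kΩ

Output resistance R_th = R_top‖R_bot = (404 × 5250)/5654 = 375.1 Ω.
The fractional drop is R_th/(R_th + R_L); requiring this ≤ 0.0420 gives R_L ≥ R_th(1/0.0420 − 1) = 375.1 × 22.81 = 8.56 kΩ.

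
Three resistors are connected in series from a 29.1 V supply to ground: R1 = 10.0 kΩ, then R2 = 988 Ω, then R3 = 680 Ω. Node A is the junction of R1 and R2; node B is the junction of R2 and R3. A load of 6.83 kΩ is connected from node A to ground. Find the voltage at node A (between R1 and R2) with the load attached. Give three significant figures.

Below node A the series string R2+R3 = 1668 Ω sits in parallel with the 6830 Ω load: 1341 Ω.
V_A = 29.1 × 1341/(10000 + 1341) = 3.44 V.

V ≈ 3.44 V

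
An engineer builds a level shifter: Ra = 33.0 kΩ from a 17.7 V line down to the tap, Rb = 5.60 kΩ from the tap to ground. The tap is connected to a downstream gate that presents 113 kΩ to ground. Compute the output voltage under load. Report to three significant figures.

The load sits in parallel with Rb: Rb‖R_L = (5.60 × 113) / (5.60 + 113) = 5.336 kΩ.
V_out = 17.7 × 5.336 / (33.0 + 5.336) = 17.7 × 5.336/38.34 = 2.46 V.

V_out ≈ 2.46 V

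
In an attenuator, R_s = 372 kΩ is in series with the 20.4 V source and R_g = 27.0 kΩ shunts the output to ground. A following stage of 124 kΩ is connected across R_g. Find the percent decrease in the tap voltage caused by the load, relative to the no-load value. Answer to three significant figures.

16.9 %

The divider's output (Thévenin) resistance is R_s‖R_g = 25.17 kΩ.
Fractional drop under load = R_th/(R_th + R_L) = 25.17 / (25.17 + 124) = 0.1688.
So the output falls by 16.9 %.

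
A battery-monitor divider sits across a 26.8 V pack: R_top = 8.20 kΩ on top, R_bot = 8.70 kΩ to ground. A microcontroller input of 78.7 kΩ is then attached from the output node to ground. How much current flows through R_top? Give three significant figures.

R_bot‖R_L = 7.834 kΩ, so the source sees R_top + R_bot‖R_L = 16.03 kΩ.
I = 26.8 V / 16.03 kΩ = 1.67 mA.

I ≈ 1.67 mA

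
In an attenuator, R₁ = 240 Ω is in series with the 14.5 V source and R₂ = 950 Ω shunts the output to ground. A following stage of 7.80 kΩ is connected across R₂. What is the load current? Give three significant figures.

I_L ≈ 1.45 mA

R₂‖R_L = 846.9 Ω; V_out = 14.5 × 846.9/1087 = 11.30 V.
I_L = V_out / R_L = 11.30 / 7.80 kΩ = 1.45 mA.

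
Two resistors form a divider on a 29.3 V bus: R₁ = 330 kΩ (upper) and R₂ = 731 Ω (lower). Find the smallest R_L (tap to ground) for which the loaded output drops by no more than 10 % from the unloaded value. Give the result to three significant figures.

R_L(min) ≈ 6.56 kΩ

Output resistance R_th = R₁‖R₂ = (330000 × 731)/330700 = 729.4 Ω.
The fractional drop is R_th/(R_th + R_L); requiring this ≤ 0.100 gives R_L ≥ R_th(1/0.100 − 1) = 729.4 × 9.000 = 6.56 kΩ.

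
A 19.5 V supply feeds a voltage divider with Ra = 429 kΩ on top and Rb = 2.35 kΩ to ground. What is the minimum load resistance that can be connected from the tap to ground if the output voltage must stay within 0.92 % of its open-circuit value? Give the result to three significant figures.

R_L(min) ≈ 252 kΩ

Output resistance R_th = Ra‖Rb = (429 × 2.35)/431.4 = 2.337 kΩ.
The fractional drop is R_th/(R_th + R_L); requiring this ≤ 0.00920 gives R_L ≥ R_th(1/0.00920 − 1) = 2.337 × 107.7 = 252 kΩ.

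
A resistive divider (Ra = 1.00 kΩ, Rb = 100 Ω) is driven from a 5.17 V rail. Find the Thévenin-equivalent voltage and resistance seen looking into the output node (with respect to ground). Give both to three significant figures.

V_th is the open-circuit tap voltage: 5.17 × 100/(1000 + 100) = 0.470 V.
With the supply zeroed, Ra and Rb appear in parallel from the tap: R_th = Ra‖Rb = (1000 × 100)/1100 = 90.9 Ω.

V_th = 0.470 V, R_th = 90.9 Ω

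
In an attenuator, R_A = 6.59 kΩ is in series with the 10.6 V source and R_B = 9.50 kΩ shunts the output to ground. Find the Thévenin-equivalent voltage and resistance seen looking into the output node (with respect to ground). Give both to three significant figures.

V_th is the open-circuit tap voltage: 10.6 × 9.50/(6.59 + 9.50) = 6.26 V.
With the supply zeroed, R_A and R_B appear in parallel from the tap: R_th = R_A‖R_B = (6.59 × 9.50)/16.09 = 3.89 kΩ.

V_th = 6.26 V, R_th = 3.89 kΩ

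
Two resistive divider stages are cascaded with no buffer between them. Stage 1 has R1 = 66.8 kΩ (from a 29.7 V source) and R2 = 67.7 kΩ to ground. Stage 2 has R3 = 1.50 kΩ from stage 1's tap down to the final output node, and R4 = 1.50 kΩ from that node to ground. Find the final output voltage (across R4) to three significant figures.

V_out ≈ 0.612 V

Stage 2 presents R3+R4 = 3.000 kΩ as a load on stage 1's tap.
Stage 1's lower leg becomes R2‖(R3+R4) = 2.873 kΩ, so V_mid = 29.7 × 2.873/69.67 = 1.225 V.
Stage 2 is itself unloaded: V_out = V_mid × R4/(R3+R4) = 1.225 × 1.50/3.000 = 0.612 V.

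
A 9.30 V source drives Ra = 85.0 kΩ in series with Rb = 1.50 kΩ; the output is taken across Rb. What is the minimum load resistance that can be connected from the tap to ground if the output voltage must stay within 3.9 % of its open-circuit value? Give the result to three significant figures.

R_L(min) ≈ 36.3 kΩ

Output resistance R_th = Ra‖Rb = (85.0 × 1.50)/86.50 = 1.474 kΩ.
The fractional drop is R_th/(R_th + R_L); requiring this ≤ 0.0390 gives R_L ≥ R_th(1/0.0390 − 1) = 1.474 × 24.64 = 36.3 kΩ.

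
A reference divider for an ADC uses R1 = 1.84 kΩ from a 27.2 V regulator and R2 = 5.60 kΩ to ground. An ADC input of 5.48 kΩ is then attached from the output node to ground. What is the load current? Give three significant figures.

I_L ≈ 2.98 mA

R2‖R_L = 2.770 kΩ; V_out = 27.2 × 2.770/4.610 = 16.34 V.
I_L = V_out / R_L = 16.34 / 5.48 kΩ = 2.98 mA.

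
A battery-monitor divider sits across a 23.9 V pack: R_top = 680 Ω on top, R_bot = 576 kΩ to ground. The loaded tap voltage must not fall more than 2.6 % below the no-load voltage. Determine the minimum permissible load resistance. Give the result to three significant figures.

R_L(min) ≈ 25.4 kΩ

Output resistance R_th = R_top‖R_bot = (680 × 576000)/576700 = 679.2 Ω.
The fractional drop is R_th/(R_th + R_L); requiring this ≤ 0.0260 gives R_L ≥ R_th(1/0.0260 − 1) = 679.2 × 37.46 = 25.4 kΩ.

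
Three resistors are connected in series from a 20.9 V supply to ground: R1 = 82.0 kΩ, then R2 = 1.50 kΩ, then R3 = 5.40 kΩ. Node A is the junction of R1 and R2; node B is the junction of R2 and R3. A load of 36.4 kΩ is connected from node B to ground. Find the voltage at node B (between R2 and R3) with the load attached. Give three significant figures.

V ≈ 1.11 V

At node B, R3 is in parallel with the load: R3‖R_L = 4.702 kΩ.
Below node A the resistance is R2 + (R3‖R_L) = 6.202 kΩ, so V_A = 20.9 × 6.202/88.20 = 1.470 V.
Then V_B = V_A × (R3‖R_L)/(R2 + R3‖R_L) = 1.470 × 4.702/6.202 = 1.11 V.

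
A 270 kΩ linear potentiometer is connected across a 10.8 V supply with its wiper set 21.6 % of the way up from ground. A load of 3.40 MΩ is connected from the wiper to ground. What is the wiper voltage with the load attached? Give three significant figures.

The wiper splits the pot into (1−α)R = 211.7 kΩ above and αR = 58.32 kΩ below.
Lower section ‖ load = 57.34 kΩ.
V_wiper = 10.8 × 57.34/(211.7 + 57.34) = 2.30 V.

V ≈ 2.30 V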